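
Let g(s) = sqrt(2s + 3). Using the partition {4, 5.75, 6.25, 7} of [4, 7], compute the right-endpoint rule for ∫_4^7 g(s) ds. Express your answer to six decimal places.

Subinterval widths: 1.75, 0.5, 0.75.
Right endpoints: 5.75, 6.25, 7.
g(5.75) ≈ 3.807887, g(6.25) ≈ 3.937004, g(7) ≈ 4.123106.
Sum = Σ Δs_i · g(s_i).
Sum ≈ 11.724633.

11.724633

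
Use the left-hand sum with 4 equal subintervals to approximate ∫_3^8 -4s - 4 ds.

Δs = (8 − 3)/4 = 1.25.
Left endpoints: 3, 4.25, 5.5, 6.75.
f(3) = -16, f(4.25) = -21, f(5.5) = -26, f(6.75) = -31.
Sum = Δs · [f(3) + f(4.25) + f(5.5) + f(6.75)].
Sum = -117.5.

-117.5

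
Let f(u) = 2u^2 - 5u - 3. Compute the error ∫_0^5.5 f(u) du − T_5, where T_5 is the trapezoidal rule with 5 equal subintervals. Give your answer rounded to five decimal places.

-2.21833

Exact integral: ∫_0^5.5 f(u) du ≈ 18.7916667.
T_5 = 21.01.
Error ≈ 18.7916667 − 21.01 ≈ -2.21833.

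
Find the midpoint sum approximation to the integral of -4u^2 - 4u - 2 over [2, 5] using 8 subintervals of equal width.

-203.859375

Δu = (5 − 2)/8 = 0.375.
Midpoints: 2.1875, 2.5625, 2.9375, 3.3125, 3.6875, 4.0625, 4.4375, 4.8125.
f(2.1875) = -29.890625, f(2.5625) = -38.515625, f(2.9375) = -48.265625, f(3.3125) = -59.140625, f(3.6875) = -71.140625, f(4.0625) = -84.265625, f(4.4375) = -98.515625, f(4.8125) = -113.890625.
Sum = Δu · [f(2.1875) + f(2.5625) + f(2.9375) + ...].
Sum = -203.859375.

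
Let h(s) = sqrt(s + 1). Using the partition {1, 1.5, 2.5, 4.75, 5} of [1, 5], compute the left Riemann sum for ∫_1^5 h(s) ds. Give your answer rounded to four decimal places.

7.0971

Subinterval widths: 0.5, 1, 2.25, 0.25.
Left endpoints: 1, 1.5, 2.5, 4.75.
h(1) ≈ 1.4142, h(1.5) ≈ 1.5811, h(2.5) ≈ 1.8708, h(4.75) ≈ 2.3979.
Sum = Σ Δs_i · h(s_i).
Sum ≈ 7.0971.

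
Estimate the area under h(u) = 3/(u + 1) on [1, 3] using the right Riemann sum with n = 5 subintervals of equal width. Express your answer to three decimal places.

Δu = (3 − 1)/5 = 0.4.
Right endpoints: 1.4, 1.8, 2.2, 2.6, 3.
h(1.4) = 1.25, h(1.8) = 15/14, h(2.2) = 0.9375, h(2.6) = 5/6, h(3) = 0.75.
Sum = Δu · [h(1.4) + h(1.8) + h(2.2) + h(2.6) + h(3)].
Sum ≈ 1.937.

1.937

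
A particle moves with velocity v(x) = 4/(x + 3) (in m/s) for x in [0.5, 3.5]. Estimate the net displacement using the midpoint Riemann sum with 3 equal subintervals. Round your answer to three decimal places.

2.467

Δx = (3.5 − 0.5)/3 = 1.
Midpoints: 1, 2, 3.
v(1) = 1, v(2) = 0.8, v(3) = 2/3.
Sum = Δx · [v(1) + v(2) + v(3)].
Sum ≈ 2.467.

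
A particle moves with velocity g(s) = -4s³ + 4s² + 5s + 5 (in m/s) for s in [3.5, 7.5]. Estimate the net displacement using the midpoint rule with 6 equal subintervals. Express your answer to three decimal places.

-2369.481

Δs = (7.5 − 3.5)/6 = 2/3.
Midpoints: 23/6, 4.5, 31/6, 35/6, 6.5, 43/6.
g(23/6) = -3844/27, g(4.5) = -256, g(31/6) = -11180/27, g(35/6) = -16840/27, g(6.5) = -892, g(43/6) = -33104/27.
Sum = Δs · [g(23/6) + g(4.5) + g(31/6) + ...].
Sum ≈ -2369.481.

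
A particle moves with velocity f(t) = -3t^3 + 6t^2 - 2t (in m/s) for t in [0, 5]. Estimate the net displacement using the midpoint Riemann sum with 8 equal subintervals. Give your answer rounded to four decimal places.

-241.0645

Δt = (5 − 0)/8 = 0.625.
Midpoints: 0.3125, 0.9375, 1.5625, 2.1875, 2.8125, 3.4375, 4.0625, 4.6875.
f(0.3125) = -535/4096, f(0.9375) = 3795/4096, f(1.5625) = 325/4096, f(2.1875) = -28945/4096, f(2.8125) = -102015/4096, f(3.4375) = -236885/4096, f(4.0625) = -451555/4096, f(4.6875) = -764025/4096.
Sum = Δt · [f(0.3125) + f(0.9375) + f(1.5625) + ...].
Sum ≈ -241.0645.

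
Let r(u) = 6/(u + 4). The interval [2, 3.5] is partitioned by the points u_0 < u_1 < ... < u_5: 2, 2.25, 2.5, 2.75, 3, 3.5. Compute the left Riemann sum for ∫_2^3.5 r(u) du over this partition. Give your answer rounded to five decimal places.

Subinterval widths: 0.25, 0.25, 0.25, 0.25, 0.5.
Left endpoints: 2, 2.25, 2.5, 2.75, 3.
r(2) = 1, r(2.25) = 0.96, r(2.5) = 12/13, r(2.75) = 8/9, r(3) = 6/7.
Sum = Σ Δu_i · r(u_i).
Sum ≈ 1.37156.

1.37156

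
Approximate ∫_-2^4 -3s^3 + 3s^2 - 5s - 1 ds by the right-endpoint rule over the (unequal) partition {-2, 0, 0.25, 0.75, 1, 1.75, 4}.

Subinterval widths: 2, 0.25, 0.5, 0.25, 0.75, 2.25.
Right endpoints: 0, 0.25, 0.75, 1, 1.75, 4.
f(0) = -1, f(0.25) = -2.109375, f(0.75) = -4.328125, f(1) = -6, f(1.75) = -16.640625, f(4) = -165.
Sum = Σ Δs_i · f(s_i).
Sum = -389.921875.

-389.921875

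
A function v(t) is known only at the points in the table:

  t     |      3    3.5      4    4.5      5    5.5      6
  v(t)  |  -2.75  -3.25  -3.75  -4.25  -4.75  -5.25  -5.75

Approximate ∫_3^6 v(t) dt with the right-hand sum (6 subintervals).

Δt = 0.5.
Sum = 0.5·[(-3.25) + (-3.75) + (-4.25) + (-4.75) + (-5.25) + (-5.75)] = -13.5.

-13.5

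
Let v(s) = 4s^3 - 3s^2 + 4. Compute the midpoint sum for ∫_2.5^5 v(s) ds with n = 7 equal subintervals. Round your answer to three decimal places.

Δs = (5 − 2.5)/7 = 5/14.
Midpoints: 75/28, 85/28, 95/28, 3.75, 115/28, 125/28, 135/28.
v(75/28) = 162851/2744, v(85/28) = 30272/343, v(95/28) = 344901/2744, v(3.75) = 172.75, v(115/28) = 632551/2744, v(125/28) = 205869/686, v(135/28) = 1049801/2744.
Sum = Δs · [v(75/28) + v(85/28) + v(95/28) + ...].
Sum ≈ 485.446.

485.446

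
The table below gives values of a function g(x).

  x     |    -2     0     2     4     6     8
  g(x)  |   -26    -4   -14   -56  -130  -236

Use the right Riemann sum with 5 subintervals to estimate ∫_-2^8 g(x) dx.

Δx = 2.
Sum = 2·[(-4) + (-14) + (-56) + (-130) + (-236)] = -880.

-880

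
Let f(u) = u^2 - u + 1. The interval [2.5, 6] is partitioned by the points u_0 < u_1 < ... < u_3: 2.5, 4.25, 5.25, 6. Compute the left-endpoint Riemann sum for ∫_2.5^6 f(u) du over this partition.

Subinterval widths: 1.75, 1, 0.75.
Left endpoints: 2.5, 4.25, 5.25.
f(2.5) = 4.75, f(4.25) = 14.8125, f(5.25) = 23.3125.
Sum = Σ Δu_i · f(u_i).
Sum = 40.609375.

40.609375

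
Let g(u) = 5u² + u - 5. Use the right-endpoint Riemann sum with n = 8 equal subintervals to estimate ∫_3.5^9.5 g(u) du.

Δu = (9.5 − 3.5)/8 = 0.75.
Right endpoints: 4.25, 5, 5.75, 6.5, 7.25, 8, 8.75, 9.5.
g(4.25) = 89.5625, g(5) = 125, g(5.75) = 166.0625, g(6.5) = 212.75, g(7.25) = 265.0625, g(8) = 323, g(8.75) = 386.5625, g(9.5) = 455.75.
Sum = Δu · [g(4.25) + g(5) + g(5.75) + ...].
Sum = 1517.8125.

1517.8125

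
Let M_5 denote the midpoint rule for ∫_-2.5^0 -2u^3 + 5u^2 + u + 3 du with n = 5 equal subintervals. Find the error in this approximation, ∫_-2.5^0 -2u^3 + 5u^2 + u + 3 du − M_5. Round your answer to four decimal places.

0.6510

Exact integral: ∫_-2.5^0 f(u) du ≈ 49.947917.
M_5 = 49.296875.
Error ≈ 49.947917 − 49.296875 ≈ 0.6510.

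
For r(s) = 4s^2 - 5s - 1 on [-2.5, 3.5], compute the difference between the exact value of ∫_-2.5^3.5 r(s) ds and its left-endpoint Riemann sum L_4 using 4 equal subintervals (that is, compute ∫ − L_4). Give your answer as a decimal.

-13.5

Exact integral: ∫_-2.5^3.5 r(s) ds = 57.
L_4 = 70.5.
Error = 57 − 70.5 = -13.5.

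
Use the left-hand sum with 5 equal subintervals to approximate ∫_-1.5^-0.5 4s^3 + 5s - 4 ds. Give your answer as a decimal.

Δs = (-0.5 − (-1.5))/5 = 0.2.
Left endpoints: -1.5, -1.3, -1.1, -0.9, -0.7.
f(-1.5) = -25, f(-1.3) = -19.288, f(-1.1) = -14.824, f(-0.9) = -11.416, f(-0.7) = -8.872.
Sum = Δs · [f(-1.5) + f(-1.3) + f(-1.1) + f(-0.9) + f(-0.7)].
Sum = -15.88.

-15.88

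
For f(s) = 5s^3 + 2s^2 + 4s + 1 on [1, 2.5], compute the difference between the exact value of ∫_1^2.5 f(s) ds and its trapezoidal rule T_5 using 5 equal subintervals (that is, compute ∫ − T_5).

Exact integral: ∫_1^2.5 f(s) ds = 69.328125.
T_5 = 69.96375.
Error = 69.328125 − 69.96375 = -0.635625.

-0.635625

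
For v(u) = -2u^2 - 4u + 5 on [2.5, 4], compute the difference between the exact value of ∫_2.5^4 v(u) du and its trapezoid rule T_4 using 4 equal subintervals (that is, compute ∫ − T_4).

Exact integral: ∫_2.5^4 v(u) du = -44.25.
T_4 = -44.3203125.
Error = -44.25 − (-44.3203125) = 0.0703125.

0.0703125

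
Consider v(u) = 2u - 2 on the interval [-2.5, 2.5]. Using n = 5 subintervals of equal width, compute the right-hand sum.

Δu = (2.5 − (-2.5))/5 = 1.
Right endpoints: -1.5, -0.5, 0.5, 1.5, 2.5.
v(-1.5) = -5, v(-0.5) = -3, v(0.5) = -1, v(1.5) = 1, v(2.5) = 3.
Sum = Δu · [v(-1.5) + v(-0.5) + v(0.5) + v(1.5) + v(2.5)].
Sum = -5.

-5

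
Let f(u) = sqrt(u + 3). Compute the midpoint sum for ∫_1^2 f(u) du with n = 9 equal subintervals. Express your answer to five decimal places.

Δu = (2 − 1)/9 = 1/9.
Midpoints: 19/18, 7/6, 23/18, 25/18, 1.5, 29/18, 31/18, 11/6, 35/18.
f(19/18) ≈ 2.01384, f(7/6) ≈ 2.04124, f(23/18) ≈ 2.06828, f(25/18) ≈ 2.09497, f(1.5) ≈ 2.12132, f(29/18) ≈ 2.14735, f(31/18) ≈ 2.17307, f(11/6) ≈ 2.19848, f(35/18) ≈ 2.22361.
Sum = Δu · [f(19/18) + f(7/6) + f(23/18) + ...].
Sum ≈ 2.12024.

2.12024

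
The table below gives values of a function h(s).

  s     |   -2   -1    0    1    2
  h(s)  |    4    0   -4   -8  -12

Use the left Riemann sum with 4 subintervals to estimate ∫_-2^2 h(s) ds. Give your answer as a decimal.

-8

Δs = 1.
Sum = 1·[4 + 0 + (-4) + (-8)] = -8.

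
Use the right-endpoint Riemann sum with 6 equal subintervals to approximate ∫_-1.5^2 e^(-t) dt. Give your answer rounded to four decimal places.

Δt = (2 − (-1.5))/6 = 7/12.
Right endpoints: -11/12, -1/3, 0.25, 5/6, 17/12, 2.
f(-11/12) ≈ 2.5009, f(-1/3) ≈ 1.3956, f(0.25) ≈ 0.7788, f(5/6) ≈ 0.4346, f(17/12) ≈ 0.2425, f(2) ≈ 0.1353.
Sum = Δt · [f(-11/12) + f(-1/3) + f(0.25) + ...].
Sum ≈ 3.2012.

3.2012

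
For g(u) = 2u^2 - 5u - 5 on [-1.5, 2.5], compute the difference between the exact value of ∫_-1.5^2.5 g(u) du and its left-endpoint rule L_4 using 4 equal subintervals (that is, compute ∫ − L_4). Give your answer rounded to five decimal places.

Exact integral: ∫_-1.5^2.5 g(u) du ≈ -17.3333333.
L_4 = -10.
Error ≈ -17.3333333 − (-10) ≈ -7.33333.

-7.33333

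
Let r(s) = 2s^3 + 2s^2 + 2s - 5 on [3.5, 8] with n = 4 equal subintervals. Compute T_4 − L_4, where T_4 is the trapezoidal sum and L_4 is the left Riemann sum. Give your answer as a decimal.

T_4 ≈ 2349.6152344.
L_4 ≈ 1758.5683594.
T_4 − L_4 = 591.046875.

591.046875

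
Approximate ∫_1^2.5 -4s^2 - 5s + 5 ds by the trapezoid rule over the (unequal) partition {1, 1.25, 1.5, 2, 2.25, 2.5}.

Subinterval widths: 0.25, 0.25, 0.5, 0.25, 0.25.
f(1) = -4, f(1.25) = -7.5, f(1.5) = -11.5, f(2) = -21, f(2.25) = -26.5, f(2.5) = -32.5.
On each subinterval the trapezoid contributes (Δs_i/2)·[f(s_{i-1}) + f(s_i)].
Sum = -25.25.

-25.25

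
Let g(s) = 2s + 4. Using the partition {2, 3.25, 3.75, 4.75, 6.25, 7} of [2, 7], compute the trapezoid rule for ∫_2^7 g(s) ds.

65

Subinterval widths: 1.25, 0.5, 1, 1.5, 0.75.
g(2) = 8, g(3.25) = 10.5, g(3.75) = 11.5, g(4.75) = 13.5, g(6.25) = 16.5, g(7) = 18.
On each subinterval the trapezoid contributes (Δs_i/2)·[g(s_{i-1}) + g(s_i)].
Sum = 65.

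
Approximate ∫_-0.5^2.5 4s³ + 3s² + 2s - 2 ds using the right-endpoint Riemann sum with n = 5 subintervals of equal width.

83.55

Δs = (2.5 − (-0.5))/5 = 0.6.
Right endpoints: 0.1, 0.7, 1.3, 1.9, 2.5.
f(0.1) = -1.766, f(0.7) = 2.242, f(1.3) = 14.458, f(1.9) = 40.066, f(2.5) = 84.25.
Sum = Δs · [f(0.1) + f(0.7) + f(1.3) + f(1.9) + f(2.5)].
Sum = 83.55.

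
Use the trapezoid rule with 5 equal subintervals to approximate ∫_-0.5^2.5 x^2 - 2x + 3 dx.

8.43

Δx = (2.5 − (-0.5))/5 = 0.6.
f(-0.5) = 4.25, f(0.1) = 2.81, f(0.7) = 2.09, f(1.3) = 2.09, f(1.9) = 2.81, f(2.5) = 4.25.
T_5 = (Δx/2)·[f(x_0) + 2f(x_1) + ... + 2f(x_{4}) + f(x_5)].
Sum = 8.43.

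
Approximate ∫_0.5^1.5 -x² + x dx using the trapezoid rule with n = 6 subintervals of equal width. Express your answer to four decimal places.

-0.0880

Δx = (1.5 − 0.5)/6 = 1/6.
f(0.5) = 0.25, f(2/3) = 2/9, f(5/6) = 5/36, f(1) = 0, f(7/6) = -7/36, f(4/3) = -4/9, f(1.5) = -0.75.
T_6 = (Δx/2)·[f(x_0) + 2f(x_1) + ... + 2f(x_{5}) + f(x_6)].
Sum ≈ -0.0880.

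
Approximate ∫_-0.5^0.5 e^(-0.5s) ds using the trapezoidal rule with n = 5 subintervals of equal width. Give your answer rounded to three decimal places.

Δs = (0.5 − (-0.5))/5 = 0.2.
f(-0.5) ≈ 1.284, f(-0.3) ≈ 1.162, f(-0.1) ≈ 1.051, f(0.1) ≈ 0.951, f(0.3) ≈ 0.861, f(0.5) ≈ 0.779.
T_5 = (Δs/2)·[f(s_0) + 2f(s_1) + ... + 2f(s_{4}) + f(s_5)].
Sum ≈ 1.011.

1.011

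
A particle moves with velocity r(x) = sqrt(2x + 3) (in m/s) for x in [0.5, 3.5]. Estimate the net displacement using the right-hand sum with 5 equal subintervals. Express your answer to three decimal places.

Δx = (3.5 − 0.5)/5 = 0.6.
Right endpoints: 1.1, 1.7, 2.3, 2.9, 3.5.
r(1.1) ≈ 2.280, r(1.7) ≈ 2.530, r(2.3) ≈ 2.757, r(2.9) ≈ 2.966, r(3.5) ≈ 3.162.
Sum = Δx · [r(1.1) + r(1.7) + r(2.3) + r(2.9) + r(3.5)].
Sum ≈ 8.217.

8.217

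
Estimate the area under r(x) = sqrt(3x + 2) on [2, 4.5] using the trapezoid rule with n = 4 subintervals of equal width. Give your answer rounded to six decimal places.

8.527625

Δx = (4.5 − 2)/4 = 0.625.
r(2) ≈ 2.828427, r(2.625) ≈ 3.142451, r(3.25) ≈ 3.427827, r(3.875) ≈ 3.691206, r(4.5) ≈ 3.937004.
T_4 = (Δx/2)·[r(x_0) + 2r(x_1) + 2r(x_2) + 2r(x_3) + r(x_4)].
Sum ≈ 8.527625.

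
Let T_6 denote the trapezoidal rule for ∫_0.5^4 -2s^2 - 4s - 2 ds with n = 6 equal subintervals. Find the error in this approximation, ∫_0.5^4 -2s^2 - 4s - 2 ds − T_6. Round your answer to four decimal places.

0.3970

Exact integral: ∫_0.5^4 f(s) ds ≈ -81.083333.
T_6 ≈ -81.480324.
Error ≈ -81.083333 − (-81.480324) ≈ 0.3970.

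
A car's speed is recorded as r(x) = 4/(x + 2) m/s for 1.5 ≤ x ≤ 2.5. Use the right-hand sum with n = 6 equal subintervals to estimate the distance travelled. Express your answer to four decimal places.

Δx = (2.5 − 1.5)/6 = 1/6.
Right endpoints: 5/3, 11/6, 2, 13/6, 7/3, 2.5.
r(5/3) = 12/11, r(11/6) = 24/23, r(2) = 1, r(13/6) = 0.96, r(7/3) = 12/13, r(2.5) = 8/9.
Sum = Δx · [r(5/3) + r(11/6) + r(2) + ...].
Sum ≈ 0.9844.

0.9844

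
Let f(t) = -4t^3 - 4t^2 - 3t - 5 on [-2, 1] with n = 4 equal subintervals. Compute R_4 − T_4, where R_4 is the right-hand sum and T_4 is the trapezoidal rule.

R_4 = -19.3125.
T_4 = -6.9375.
R_4 − T_4 = -12.375.

-12.375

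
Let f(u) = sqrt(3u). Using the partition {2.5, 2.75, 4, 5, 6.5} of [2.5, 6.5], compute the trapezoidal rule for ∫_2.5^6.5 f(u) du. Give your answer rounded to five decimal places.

14.54679

Subinterval widths: 0.25, 1.25, 1, 1.5.
f(2.5) ≈ 2.73861, f(2.75) ≈ 2.87228, f(4) ≈ 3.46410, f(5) ≈ 3.87298, f(6.5) ≈ 4.41588.
On each subinterval the trapezoid contributes (Δu_i/2)·[f(u_{i-1}) + f(u_i)].
Sum ≈ 14.54679.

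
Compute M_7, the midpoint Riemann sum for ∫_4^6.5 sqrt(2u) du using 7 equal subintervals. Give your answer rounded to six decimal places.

Δu = (6.5 − 4)/7 = 5/14.
Midpoints: 117/28, 127/28, 137/28, 5.25, 157/28, 167/28, 177/28.
f(117/28) ≈ 2.890872, f(127/28) ≈ 3.011881, f(137/28) ≈ 3.128213, f(5.25) ≈ 3.240370, f(157/28) ≈ 3.348774, f(167/28) ≈ 3.453776, f(177/28) ≈ 3.555680.
Sum = Δu · [f(117/28) + f(127/28) + f(137/28) + ...].
Sum ≈ 8.081988.

8.081988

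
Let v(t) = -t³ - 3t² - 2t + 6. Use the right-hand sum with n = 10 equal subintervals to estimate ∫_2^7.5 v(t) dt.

-1384.87078125

Δt = (7.5 − 2)/10 = 0.55.
Right endpoints: 2.55, 3.1, 3.65, 4.2, 4.75, 5.3, 5.85, 6.4, 6.95, 7.5.
v(2.55) = -35.188875, v(3.1) = -58.821, v(3.65) = -89.894625, v(4.2) = -129.408, v(4.75) = -178.359375, v(5.3) = -237.747, v(5.85) = -308.569125, v(6.4) = -391.824, v(6.95) = -488.509875, v(7.5) = -599.625.
Sum = Δt · [v(2.55) + v(3.1) + v(3.65) + ...].
Sum = -1384.87078125.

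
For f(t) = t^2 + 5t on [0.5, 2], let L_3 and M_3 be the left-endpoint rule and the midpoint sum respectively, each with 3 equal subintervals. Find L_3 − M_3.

L_3 = 9.25.
M_3 = 11.96875.
L_3 − M_3 = -2.71875.

-2.71875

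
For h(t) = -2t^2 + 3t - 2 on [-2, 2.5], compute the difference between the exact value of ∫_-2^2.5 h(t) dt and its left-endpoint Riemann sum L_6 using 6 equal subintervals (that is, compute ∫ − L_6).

4.21875

Exact integral: ∫_-2^2.5 h(t) dt = -21.375.
L_6 = -25.59375.
Error = -21.375 − (-25.59375) = 4.21875.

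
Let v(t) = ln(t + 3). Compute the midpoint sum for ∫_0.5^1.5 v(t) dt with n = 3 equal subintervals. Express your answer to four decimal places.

Δt = (1.5 − 0.5)/3 = 1/3.
Midpoints: 2/3, 1, 4/3.
v(2/3) ≈ 1.2993, v(1) ≈ 1.3863, v(4/3) ≈ 1.4663.
Sum = Δt · [v(2/3) + v(1) + v(4/3)].
Sum ≈ 1.3840.

1.3840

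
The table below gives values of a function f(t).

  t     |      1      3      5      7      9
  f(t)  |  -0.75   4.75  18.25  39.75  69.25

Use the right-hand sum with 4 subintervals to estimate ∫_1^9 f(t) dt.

Δt = 2.
Sum = 2·[4.75 + 18.25 + 39.75 + 69.25] = 264.

264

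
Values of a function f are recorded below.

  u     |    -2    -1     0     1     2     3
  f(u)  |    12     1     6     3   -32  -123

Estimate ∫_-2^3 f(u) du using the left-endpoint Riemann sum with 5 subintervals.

Δu = 1.
Sum = 1·[12 + 1 + 6 + 3 + (-32)] = -10.

-10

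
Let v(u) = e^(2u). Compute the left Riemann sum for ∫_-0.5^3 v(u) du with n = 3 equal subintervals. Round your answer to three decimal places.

50.497

Δu = (3 − (-0.5))/3 = 7/6.
Left endpoints: -0.5, 2/3, 11/6.
v(-0.5) ≈ 0.368, v(2/3) ≈ 3.794, v(11/6) ≈ 39.121.
Sum = Δu · [v(-0.5) + v(2/3) + v(11/6)].
Sum ≈ 50.497.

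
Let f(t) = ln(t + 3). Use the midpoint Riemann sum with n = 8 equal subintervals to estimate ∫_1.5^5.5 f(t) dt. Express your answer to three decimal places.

7.423

Δt = (5.5 − 1.5)/8 = 0.5.
Midpoints: 1.75, 2.25, 2.75, 3.25, 3.75, 4.25, 4.75, 5.25.
f(1.75) ≈ 1.558, f(2.25) ≈ 1.658, f(2.75) ≈ 1.749, f(3.25) ≈ 1.833, f(3.75) ≈ 1.910, f(4.25) ≈ 1.981, f(4.75) ≈ 2.048, f(5.25) ≈ 2.110.
Sum = Δt · [f(1.75) + f(2.25) + f(2.75) + ...].
Sum ≈ 7.423.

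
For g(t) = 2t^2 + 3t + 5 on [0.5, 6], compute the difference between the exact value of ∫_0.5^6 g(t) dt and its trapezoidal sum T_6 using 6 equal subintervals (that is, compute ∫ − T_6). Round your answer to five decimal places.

Exact integral: ∫_0.5^6 g(t) dt ≈ 225.0416667.
T_6 ≈ 226.5821759.
Error ≈ 225.0416667 − 226.5821759 ≈ -1.54051.

-1.54051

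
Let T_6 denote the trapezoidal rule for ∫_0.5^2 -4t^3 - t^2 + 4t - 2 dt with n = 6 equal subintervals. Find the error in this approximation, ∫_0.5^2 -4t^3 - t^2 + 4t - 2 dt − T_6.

0.25

Exact integral: ∫_0.5^2 f(t) dt = -14.0625.
T_6 = -14.3125.
Error = -14.0625 − (-14.3125) = 0.25.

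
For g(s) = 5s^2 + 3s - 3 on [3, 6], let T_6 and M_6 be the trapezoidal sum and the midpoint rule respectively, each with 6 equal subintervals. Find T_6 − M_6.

T_6 = 347.125.
M_6 = 346.1875.
T_6 − M_6 = 0.9375.

0.9375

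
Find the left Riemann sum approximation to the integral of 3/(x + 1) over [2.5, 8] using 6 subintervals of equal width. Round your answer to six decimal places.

3.087908

Δx = (8 − 2.5)/6 = 11/12.
Left endpoints: 2.5, 41/12, 13/3, 5.25, 37/6, 85/12.
f(2.5) = 6/7, f(41/12) = 36/53, f(13/3) = 0.5625, f(5.25) = 0.48, f(37/6) = 18/43, f(85/12) = 36/97.
Sum = Δx · [f(2.5) + f(41/12) + f(13/3) + ...].
Sum ≈ 3.087908.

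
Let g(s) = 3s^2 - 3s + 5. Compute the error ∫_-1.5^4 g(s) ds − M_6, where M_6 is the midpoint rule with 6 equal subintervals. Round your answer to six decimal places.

1.155382

Exact integral: ∫_-1.5^4 g(s) ds = 74.25.
M_6 ≈ 73.09461806.
Error ≈ 74.25 − 73.09461806 ≈ 1.155382.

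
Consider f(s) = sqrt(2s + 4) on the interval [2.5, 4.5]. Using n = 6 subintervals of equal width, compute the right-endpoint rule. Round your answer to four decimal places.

6.7245

Δs = (4.5 − 2.5)/6 = 1/3.
Right endpoints: 17/6, 19/6, 3.5, 23/6, 25/6, 4.5.
f(17/6) ≈ 3.1091, f(19/6) ≈ 3.2146, f(3.5) ≈ 3.3166, f(23/6) ≈ 3.4157, f(25/6) ≈ 3.5119, f(4.5) ≈ 3.6056.
Sum = Δs · [f(17/6) + f(19/6) + f(3.5) + ...].
Sum ≈ 6.7245.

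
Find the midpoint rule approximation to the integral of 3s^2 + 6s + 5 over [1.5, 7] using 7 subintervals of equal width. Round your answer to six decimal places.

506.526148

Δs = (7 − 1.5)/7 = 11/14.
Midpoints: 53/28, 75/28, 97/28, 4.25, 141/28, 163/28, 185/28.
f(53/28) = 21251/784, f(75/28) = 33395/784, f(97/28) = 48443/784, f(4.25) = 84.6875, f(141/28) = 87251/784, f(163/28) = 111011/784, f(185/28) = 137675/784.
Sum = Δs · [f(53/28) + f(75/28) + f(97/28) + ...].
Sum ≈ 506.526148.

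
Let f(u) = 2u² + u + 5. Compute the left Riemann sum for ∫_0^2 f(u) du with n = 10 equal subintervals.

16.36

Δu = (2 − 0)/10 = 0.2.
Left endpoints: 0, 0.2, 0.4, 0.6, 0.8, 1, 1.2, 1.4, 1.6, 1.8.
f(0) = 5, f(0.2) = 5.28, f(0.4) = 5.72, f(0.6) = 6.32, f(0.8) = 7.08, f(1) = 8, f(1.2) = 9.08, f(1.4) = 10.32, f(1.6) = 11.72, f(1.8) = 13.28.
Sum = Δu · [f(0) + f(0.2) + f(0.4) + ...].
Sum = 16.36.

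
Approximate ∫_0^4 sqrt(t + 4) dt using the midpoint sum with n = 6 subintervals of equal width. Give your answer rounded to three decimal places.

9.753

Δt = (4 − 0)/6 = 2/3.
Midpoints: 1/3, 1, 5/3, 7/3, 3, 11/3.
f(1/3) ≈ 2.082, f(1) ≈ 2.236, f(5/3) ≈ 2.380, f(7/3) ≈ 2.517, f(3) ≈ 2.646, f(11/3) ≈ 2.769.
Sum = Δt · [f(1/3) + f(1) + f(5/3) + ...].
Sum ≈ 9.753.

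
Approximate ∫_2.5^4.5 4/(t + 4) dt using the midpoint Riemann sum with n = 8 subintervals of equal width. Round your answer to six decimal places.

Δt = (4.5 − 2.5)/8 = 0.25.
Midpoints: 2.625, 2.875, 3.125, 3.375, 3.625, 3.875, 4.125, 4.375.
f(2.625) = 32/53, f(2.875) = 32/55, f(3.125) = 32/57, f(3.375) = 32/59, f(3.625) = 32/61, f(3.875) = 32/63, f(4.125) = 32/65, f(4.375) = 32/67.
Sum = Δt · [f(2.625) + f(2.875) + f(3.125) + ...].
Sum ≈ 1.072954.

1.072954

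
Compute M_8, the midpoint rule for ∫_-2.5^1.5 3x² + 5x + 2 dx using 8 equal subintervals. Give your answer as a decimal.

16.75

Δx = (1.5 − (-2.5))/8 = 0.5.
Midpoints: -2.25, -1.75, -1.25, -0.75, -0.25, 0.25, 0.75, 1.25.
f(-2.25) = 5.9375, f(-1.75) = 2.4375, f(-1.25) = 0.4375, f(-0.75) = -0.0625, f(-0.25) = 0.9375, f(0.25) = 3.4375, f(0.75) = 7.4375, f(1.25) = 12.9375.
Sum = Δx · [f(-2.25) + f(-1.75) + f(-1.25) + ...].
Sum = 16.75.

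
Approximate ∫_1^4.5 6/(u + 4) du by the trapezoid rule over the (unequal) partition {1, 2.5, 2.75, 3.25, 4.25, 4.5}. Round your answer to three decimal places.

Subinterval widths: 1.5, 0.25, 0.5, 1, 0.25.
f(1) = 1.2, f(2.5) = 12/13, f(2.75) = 8/9, f(3.25) = 24/29, f(4.25) = 8/11, f(4.5) = 12/17.
On each subinterval the trapezoid contributes (Δu_i/2)·[f(u_{i-1}) + f(u_i)].
Sum ≈ 3.204.

3.204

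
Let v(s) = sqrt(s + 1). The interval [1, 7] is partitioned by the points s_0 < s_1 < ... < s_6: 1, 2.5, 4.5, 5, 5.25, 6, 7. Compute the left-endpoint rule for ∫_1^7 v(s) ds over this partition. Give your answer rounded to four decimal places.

Subinterval widths: 1.5, 2, 0.5, 0.25, 0.75, 1.
Left endpoints: 1, 2.5, 4.5, 5, 5.25, 6.
v(1) ≈ 1.4142, v(2.5) ≈ 1.8708, v(4.5) ≈ 2.3452, v(5) ≈ 2.4495, v(5.25) ≈ 2.5000, v(6) ≈ 2.6458.
Sum = Σ Δs_i · v(s_i).
Sum ≈ 12.1687.

12.1687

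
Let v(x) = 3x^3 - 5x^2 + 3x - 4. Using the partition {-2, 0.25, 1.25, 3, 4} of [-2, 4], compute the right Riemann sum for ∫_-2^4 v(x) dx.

Subinterval widths: 2.25, 1, 1.75, 1.
Right endpoints: 0.25, 1.25, 3, 4.
v(0.25) = -3.515625, v(1.25) = -2.203125, v(3) = 41, v(4) = 120.
Sum = Σ Δx_i · v(x_i).
Sum = 181.63671875.

181.63671875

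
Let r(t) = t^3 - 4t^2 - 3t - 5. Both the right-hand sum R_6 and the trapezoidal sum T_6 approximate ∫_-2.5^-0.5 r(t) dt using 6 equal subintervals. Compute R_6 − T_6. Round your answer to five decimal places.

R_6 ≈ -26.1481481.
T_6 ≈ -31.7314815.
R_6 − T_6 ≈ 5.58333.

5.58333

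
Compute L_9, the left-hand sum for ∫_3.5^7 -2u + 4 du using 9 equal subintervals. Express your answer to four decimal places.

-21.3889

Δu = (7 − 3.5)/9 = 7/18.
Left endpoints: 3.5, 35/9, 77/18, 14/3, 91/18, 49/9, 35/6, 56/9, 119/18.
f(3.5) = -3, f(35/9) = -34/9, f(77/18) = -41/9, f(14/3) = -16/3, f(91/18) = -55/9, f(49/9) = -62/9, f(35/6) = -23/3, f(56/9) = -76/9, f(119/18) = -83/9.
Sum = Δu · [f(3.5) + f(35/9) + f(77/18) + ...].
Sum ≈ -21.3889.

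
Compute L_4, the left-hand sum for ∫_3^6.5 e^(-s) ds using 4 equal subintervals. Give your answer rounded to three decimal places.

Δs = (6.5 − 3)/4 = 0.875.
Left endpoints: 3, 3.875, 4.75, 5.625.
f(3) ≈ 0.050, f(3.875) ≈ 0.021, f(4.75) ≈ 0.009, f(5.625) ≈ 0.004.
Sum = Δs · [f(3) + f(3.875) + f(4.75) + f(5.625)].
Sum ≈ 0.072.

0.072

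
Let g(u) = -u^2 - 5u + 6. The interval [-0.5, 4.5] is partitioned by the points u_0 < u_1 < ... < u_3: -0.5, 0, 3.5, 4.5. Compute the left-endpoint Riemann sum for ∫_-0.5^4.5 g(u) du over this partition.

Subinterval widths: 0.5, 3.5, 1.
Left endpoints: -0.5, 0, 3.5.
g(-0.5) = 8.25, g(0) = 6, g(3.5) = -23.75.
Sum = Σ Δu_i · g(u_i).
Sum = 1.375.

1.375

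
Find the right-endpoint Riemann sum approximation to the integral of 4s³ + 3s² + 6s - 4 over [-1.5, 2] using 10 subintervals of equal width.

26.5475

Δs = (2 − (-1.5))/10 = 0.35.
Right endpoints: -1.15, -0.8, -0.45, -0.1, 0.25, 0.6, 0.95, 1.3, 1.65, 2.
f(-1.15) = -13.016, f(-0.8) = -8.928, f(-0.45) = -6.457, f(-0.1) = -4.574, f(0.25) = -2.25, f(0.6) = 1.544, f(0.95) = 7.837, f(1.3) = 17.658, f(1.65) = 32.036, f(2) = 52.
Sum = Δs · [f(-1.15) + f(-0.8) + f(-0.45) + ...].
Sum = 26.5475.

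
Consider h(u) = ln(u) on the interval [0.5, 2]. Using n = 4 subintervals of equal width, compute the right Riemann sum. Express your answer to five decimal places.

Δu = (2 − 0.5)/4 = 0.375.
Right endpoints: 0.875, 1.25, 1.625, 2.
h(0.875) ≈ -0.13353, h(1.25) ≈ 0.22314, h(1.625) ≈ 0.48551, h(2) ≈ 0.69315.
Sum = Δu · [h(0.875) + h(1.25) + h(1.625) + h(2)].
Sum ≈ 0.47560.

0.47560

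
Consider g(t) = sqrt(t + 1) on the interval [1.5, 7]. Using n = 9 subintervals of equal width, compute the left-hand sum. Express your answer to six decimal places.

Δt = (7 − 1.5)/9 = 11/18.
Left endpoints: 1.5, 19/9, 49/18, 10/3, 71/18, 41/9, 31/6, 52/9, 115/18.
g(1.5) ≈ 1.581139, g(19/9) ≈ 1.763834, g(49/18) ≈ 1.929306, g(10/3) ≈ 2.081666, g(71/18) ≈ 2.223611, g(41/9) ≈ 2.357023, g(31/6) ≈ 2.483277, g(52/9) ≈ 2.603417, g(115/18) ≈ 2.718251.
Sum = Δt · [g(1.5) + g(19/9) + g(49/18) + ...].
Sum ≈ 12.064264.

12.064264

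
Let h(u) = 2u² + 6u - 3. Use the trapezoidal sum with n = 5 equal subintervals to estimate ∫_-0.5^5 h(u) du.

Δu = (5 − (-0.5))/5 = 1.1.
h(-0.5) = -5.5, h(0.6) = 1.32, h(1.7) = 12.98, h(2.8) = 29.48, h(3.9) = 50.82, h(5) = 77.
T_5 = (Δu/2)·[h(u_0) + 2h(u_1) + ... + 2h(u_{4}) + h(u_5)].
Sum = 143.385.

143.385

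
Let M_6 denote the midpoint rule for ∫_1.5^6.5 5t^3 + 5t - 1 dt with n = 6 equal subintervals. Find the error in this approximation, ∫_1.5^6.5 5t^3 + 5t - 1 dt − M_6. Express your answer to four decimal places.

Exact integral: ∫_1.5^6.5 f(t) dt = 2320.
M_6 ≈ 2302.638889.
Error ≈ 2320 − 2302.638889 ≈ 17.3611.

17.3611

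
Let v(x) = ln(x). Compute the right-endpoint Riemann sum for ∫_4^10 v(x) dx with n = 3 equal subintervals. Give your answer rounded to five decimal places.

Δx = (10 − 4)/3 = 2.
Right endpoints: 6, 8, 10.
v(6) ≈ 1.79176, v(8) ≈ 2.07944, v(10) ≈ 2.30259.
Sum = Δx · [v(6) + v(8) + v(10)].
Sum ≈ 12.34757.

12.34757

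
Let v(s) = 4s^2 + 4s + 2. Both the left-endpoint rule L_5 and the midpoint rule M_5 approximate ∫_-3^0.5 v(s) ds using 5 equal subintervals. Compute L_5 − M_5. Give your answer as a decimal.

L_5 = 34.16.
M_5 = 25.095.
L_5 − M_5 = 9.065.

9.065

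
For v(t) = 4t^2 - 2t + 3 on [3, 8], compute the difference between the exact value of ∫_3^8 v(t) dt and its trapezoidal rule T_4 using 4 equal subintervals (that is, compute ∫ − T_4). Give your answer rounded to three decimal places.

-5.208

Exact integral: ∫_3^8 v(t) dt ≈ 606.66667.
T_4 = 611.875.
Error ≈ 606.66667 − 611.875 ≈ -5.208.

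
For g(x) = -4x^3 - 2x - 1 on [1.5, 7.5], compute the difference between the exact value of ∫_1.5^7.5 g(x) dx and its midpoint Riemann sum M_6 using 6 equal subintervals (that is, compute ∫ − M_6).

Exact integral: ∫_1.5^7.5 g(x) dx = -3219.
M_6 = -3192.
Error = -3219 − (-3192) = -27.

-27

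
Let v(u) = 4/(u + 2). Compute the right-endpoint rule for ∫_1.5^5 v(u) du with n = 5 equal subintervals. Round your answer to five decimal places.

Δu = (5 − 1.5)/5 = 0.7.
Right endpoints: 2.2, 2.9, 3.6, 4.3, 5.
v(2.2) = 20/21, v(2.9) = 40/49, v(3.6) = 5/7, v(4.3) = 40/63, v(5) = 4/7.
Sum = Δu · [v(2.2) + v(2.9) + v(3.6) + v(4.3) + v(5)].
Sum ≈ 2.58254.

2.58254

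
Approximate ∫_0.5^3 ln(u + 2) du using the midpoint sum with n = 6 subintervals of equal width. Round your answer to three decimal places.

3.258

Δu = (3 − 0.5)/6 = 5/12.
Midpoints: 17/24, 1.125, 37/24, 47/24, 2.375, 67/24.
f(17/24) ≈ 0.996, f(1.125) ≈ 1.139, f(37/24) ≈ 1.265, f(47/24) ≈ 1.376, f(2.375) ≈ 1.476, f(67/24) ≈ 1.567.
Sum = Δu · [f(17/24) + f(1.125) + f(37/24) + ...].
Sum ≈ 3.258.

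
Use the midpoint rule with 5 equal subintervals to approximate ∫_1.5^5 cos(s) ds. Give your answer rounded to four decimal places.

-1.9969

Δs = (5 − 1.5)/5 = 0.7.
Midpoints: 1.85, 2.55, 3.25, 3.95, 4.65.
f(1.85) ≈ -0.2756, f(2.55) ≈ -0.8301, f(3.25) ≈ -0.9941, f(3.95) ≈ -0.6907, f(4.65) ≈ -0.0623.
Sum = Δs · [f(1.85) + f(2.55) + f(3.25) + f(3.95) + f(4.65)].
Sum ≈ -1.9969.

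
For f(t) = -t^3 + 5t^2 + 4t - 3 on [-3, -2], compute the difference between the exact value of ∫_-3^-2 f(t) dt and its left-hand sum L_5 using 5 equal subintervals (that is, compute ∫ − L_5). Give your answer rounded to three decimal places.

-4.083

Exact integral: ∫_-3^-2 f(t) dt ≈ 34.91667.
L_5 = 39.
Error ≈ 34.91667 − 39 ≈ -4.083.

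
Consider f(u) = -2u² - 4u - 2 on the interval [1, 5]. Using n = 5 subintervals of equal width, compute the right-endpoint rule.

-165.12

Δu = (5 − 1)/5 = 0.8.
Right endpoints: 1.8, 2.6, 3.4, 4.2, 5.
f(1.8) = -15.68, f(2.6) = -25.92, f(3.4) = -38.72, f(4.2) = -54.08, f(5) = -72.
Sum = Δu · [f(1.8) + f(2.6) + f(3.4) + f(4.2) + f(5)].
Sum = -165.12.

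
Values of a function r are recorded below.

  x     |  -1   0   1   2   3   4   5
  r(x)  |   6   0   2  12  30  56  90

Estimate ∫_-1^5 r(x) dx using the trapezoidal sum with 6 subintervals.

148

Δx = 1.
T_6 = (1/2)·[6 + 2·0 + 2·2 + 2·12 + 2·30 + 2·56 + 90] = 148.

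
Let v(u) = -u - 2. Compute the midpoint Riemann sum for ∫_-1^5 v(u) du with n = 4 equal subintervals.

Δu = (5 − (-1))/4 = 1.5.
Midpoints: -0.25, 1.25, 2.75, 4.25.
v(-0.25) = -1.75, v(1.25) = -3.25, v(2.75) = -4.75, v(4.25) = -6.25.
Sum = Δu · [v(-0.25) + v(1.25) + v(2.75) + v(4.25)].
Sum = -24.

-24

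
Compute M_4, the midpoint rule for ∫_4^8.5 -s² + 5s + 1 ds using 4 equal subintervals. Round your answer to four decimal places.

Δs = (8.5 − 4)/4 = 1.125.
Midpoints: 4.5625, 5.6875, 6.8125, 7.9375.
f(4.5625) = 2.99609375, f(5.6875) = -2.91015625, f(6.8125) = -11.34765625, f(7.9375) = -22.31640625.
Sum = Δs · [f(4.5625) + f(5.6875) + f(6.8125) + f(7.9375)].
Sum ≈ -37.7754.

-37.7754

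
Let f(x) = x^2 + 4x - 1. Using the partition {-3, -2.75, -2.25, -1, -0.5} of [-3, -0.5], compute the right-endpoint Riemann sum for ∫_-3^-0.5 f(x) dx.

Subinterval widths: 0.25, 0.5, 1.25, 0.5.
Right endpoints: -2.75, -2.25, -1, -0.5.
f(-2.75) = -4.4375, f(-2.25) = -4.9375, f(-1) = -4, f(-0.5) = -2.75.
Sum = Σ Δx_i · f(x_i).
Sum = -9.953125.

-9.953125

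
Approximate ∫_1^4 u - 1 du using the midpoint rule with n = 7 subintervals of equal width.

4.5

Δu = (4 − 1)/7 = 3/7.
Midpoints: 17/14, 23/14, 29/14, 2.5, 41/14, 47/14, 53/14.
f(17/14) = 3/14, f(23/14) = 9/14, f(29/14) = 15/14, f(2.5) = 1.5, f(41/14) = 27/14, f(47/14) = 33/14, f(53/14) = 39/14.
Sum = Δu · [f(17/14) + f(23/14) + f(29/14) + ...].
Sum = 4.5.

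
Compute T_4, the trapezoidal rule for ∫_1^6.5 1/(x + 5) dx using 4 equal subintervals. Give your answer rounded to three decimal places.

0.654

Δx = (6.5 − 1)/4 = 1.375.
f(1) = 1/6, f(2.375) = 8/59, f(3.75) = 4/35, f(5.125) = 8/81, f(6.5) = 2/23.
T_4 = (Δx/2)·[f(x_0) + 2f(x_1) + 2f(x_2) + 2f(x_3) + f(x_4)].
Sum ≈ 0.654.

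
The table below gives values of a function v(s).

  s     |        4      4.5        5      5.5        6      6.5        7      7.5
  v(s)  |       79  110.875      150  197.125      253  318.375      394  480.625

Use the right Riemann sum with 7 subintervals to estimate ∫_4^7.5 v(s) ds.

Δs = 0.5.
Sum = 0.5·[110.875 + 150 + 197.125 + 253 + 318.375 + 394 + 480.625] = 952.

952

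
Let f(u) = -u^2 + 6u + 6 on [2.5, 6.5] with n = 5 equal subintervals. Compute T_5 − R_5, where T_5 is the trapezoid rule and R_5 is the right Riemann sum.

4.8

T_5 = 45.24.
R_5 = 40.44.
T_5 − R_5 = 4.8.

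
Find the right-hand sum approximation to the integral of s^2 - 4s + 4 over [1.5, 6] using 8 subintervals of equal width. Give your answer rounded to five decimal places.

Δs = (6 − 1.5)/8 = 0.5625.
Right endpoints: 2.0625, 2.625, 3.1875, 3.75, 4.3125, 4.875, 5.4375, 6.
f(2.0625) = 0.00390625, f(2.625) = 0.390625, f(3.1875) = 1.41015625, f(3.75) = 3.0625, f(4.3125) = 5.34765625, f(4.875) = 8.265625, f(5.4375) = 11.81640625, f(6) = 16.
Sum = Δs · [f(2.0625) + f(2.625) + f(3.1875) + ...].
Sum ≈ 26.04199.

26.04199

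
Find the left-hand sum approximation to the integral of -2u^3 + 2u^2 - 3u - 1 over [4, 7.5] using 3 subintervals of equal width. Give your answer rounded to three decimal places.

-928.440

Δu = (7.5 − 4)/3 = 7/6.
Left endpoints: 4, 31/6, 19/3.
f(4) = -109, f(31/6) = -25807/108, f(19/3) = -12092/27.
Sum = Δu · [f(4) + f(31/6) + f(19/3)].
Sum ≈ -928.440.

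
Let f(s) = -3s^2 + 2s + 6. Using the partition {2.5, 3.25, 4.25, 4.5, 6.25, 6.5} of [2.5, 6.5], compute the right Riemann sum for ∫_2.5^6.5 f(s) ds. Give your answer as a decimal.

Subinterval widths: 0.75, 1, 0.25, 1.75, 0.25.
Right endpoints: 3.25, 4.25, 4.5, 6.25, 6.5.
f(3.25) = -19.1875, f(4.25) = -39.6875, f(4.5) = -45.75, f(6.25) = -98.6875, f(6.5) = -107.75.
Sum = Σ Δs_i · f(s_i).
Sum = -265.15625.

-265.15625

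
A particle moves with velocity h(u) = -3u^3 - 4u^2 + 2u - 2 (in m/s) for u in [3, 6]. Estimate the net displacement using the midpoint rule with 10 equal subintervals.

-1141.24875

Δu = (6 − 3)/10 = 0.3.
Midpoints: 3.15, 3.45, 3.75, 4.05, 4.35, 4.65, 4.95, 5.25, 5.55, 5.85.
h(3.15) = -129.157625, h(3.45) = -165.900875, h(3.75) = -208.953125, h(4.05) = -258.800375, h(4.35) = -315.928625, h(4.65) = -380.823875, h(4.95) = -453.972125, h(5.25) = -535.859375, h(5.55) = -626.971625, h(5.85) = -727.794875.
Sum = Δu · [h(3.15) + h(3.45) + h(3.75) + ...].
Sum = -1141.24875.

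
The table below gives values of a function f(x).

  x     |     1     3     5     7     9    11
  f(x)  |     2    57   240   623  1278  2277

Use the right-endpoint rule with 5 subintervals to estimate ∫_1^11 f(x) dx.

8950

Δx = 2.
Sum = 2·[57 + 240 + 623 + 1278 + 2277] = 8950.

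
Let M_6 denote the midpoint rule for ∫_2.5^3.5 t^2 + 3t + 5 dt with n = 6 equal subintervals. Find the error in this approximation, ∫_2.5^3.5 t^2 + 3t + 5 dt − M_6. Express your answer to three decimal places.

Exact integral: ∫_2.5^3.5 f(t) dt ≈ 23.08333.
M_6 ≈ 23.08102.
Error ≈ 23.08333 − 23.08102 ≈ 0.002.

0.002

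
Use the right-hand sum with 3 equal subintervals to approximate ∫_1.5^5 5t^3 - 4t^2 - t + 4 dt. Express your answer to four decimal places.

950.5255

Δt = (5 − 1.5)/3 = 7/6.
Right endpoints: 8/3, 23/6, 5.
f(8/3) = 1828/27, f(23/6) = 48175/216, f(5) = 524.
Sum = Δt · [f(8/3) + f(23/6) + f(5)].
Sum ≈ 950.5255.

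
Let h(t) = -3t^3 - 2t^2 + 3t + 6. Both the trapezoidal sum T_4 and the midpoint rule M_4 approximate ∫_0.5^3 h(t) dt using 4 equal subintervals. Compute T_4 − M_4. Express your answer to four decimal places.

T_4 ≈ -53.383789.
M_4 ≈ -49.050293.
T_4 − M_4 ≈ -4.3335.

-4.3335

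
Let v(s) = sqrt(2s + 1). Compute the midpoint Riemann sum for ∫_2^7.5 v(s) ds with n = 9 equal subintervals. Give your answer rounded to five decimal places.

Δs = (7.5 − 2)/9 = 11/18.
Midpoints: 83/36, 35/12, 127/36, 149/36, 4.75, 193/36, 215/36, 79/12, 259/36.
v(83/36) ≈ 2.36878, v(35/12) ≈ 2.61406, v(127/36) ≈ 2.83823, v(149/36) ≈ 3.04594, v(4.75) ≈ 3.24037, v(193/36) ≈ 3.42377, v(215/36) ≈ 3.59784, v(79/12) ≈ 3.76386, v(259/36) ≈ 3.92287.
Sum = Δs · [v(83/36) + v(35/12) + v(127/36) + ...].
Sum ≈ 17.60961.

17.60961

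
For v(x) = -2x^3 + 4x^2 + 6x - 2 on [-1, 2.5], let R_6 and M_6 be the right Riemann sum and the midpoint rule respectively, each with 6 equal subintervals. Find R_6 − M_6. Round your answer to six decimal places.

R_6 ≈ 14.33825231.
M_6 ≈ 11.93504051.
R_6 − M_6 ≈ 2.403212.

2.403212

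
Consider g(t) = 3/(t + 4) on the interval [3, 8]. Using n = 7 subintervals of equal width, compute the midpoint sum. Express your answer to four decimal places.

Δt = (8 − 3)/7 = 5/7.
Midpoints: 47/14, 57/14, 67/14, 5.5, 87/14, 97/14, 107/14.
g(47/14) = 42/103, g(57/14) = 42/113, g(67/14) = 14/41, g(5.5) = 6/19, g(87/14) = 42/143, g(97/14) = 14/51, g(107/14) = 42/163.
Sum = Δt · [g(47/14) + g(57/14) + g(67/14) + ...].
Sum ≈ 1.6161.

1.6161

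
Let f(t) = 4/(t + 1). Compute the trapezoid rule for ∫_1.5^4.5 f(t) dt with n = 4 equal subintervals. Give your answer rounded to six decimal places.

Δt = (4.5 − 1.5)/4 = 0.75.
f(1.5) = 1.6, f(2.25) = 16/13, f(3) = 1, f(3.75) = 16/19, f(4.5) = 8/11.
T_4 = (Δt/2)·[f(t_0) + 2f(t_1) + 2f(t_2) + 2f(t_3) + f(t_4)].
Sum ≈ 3.177383.

3.177383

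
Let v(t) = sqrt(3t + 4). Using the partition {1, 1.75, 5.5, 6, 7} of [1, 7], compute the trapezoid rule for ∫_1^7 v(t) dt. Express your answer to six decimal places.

Subinterval widths: 0.75, 3.75, 0.5, 1.
v(1) ≈ 2.645751, v(1.75) ≈ 3.041381, v(5.5) ≈ 4.527693, v(6) ≈ 4.690416, v(7) ≈ 5.000000.
On each subinterval the trapezoid contributes (Δt_i/2)·[v(t_{i-1}) + v(t_i)].
Sum ≈ 23.474423.

23.474423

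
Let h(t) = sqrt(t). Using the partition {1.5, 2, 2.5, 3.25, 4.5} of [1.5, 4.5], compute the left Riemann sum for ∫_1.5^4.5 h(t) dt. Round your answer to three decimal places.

4.759

Subinterval widths: 0.5, 0.5, 0.75, 1.25.
Left endpoints: 1.5, 2, 2.5, 3.25.
h(1.5) ≈ 1.225, h(2) ≈ 1.414, h(2.5) ≈ 1.581, h(3.25) ≈ 1.803.
Sum = Σ Δt_i · h(t_i).
Sum ≈ 4.759.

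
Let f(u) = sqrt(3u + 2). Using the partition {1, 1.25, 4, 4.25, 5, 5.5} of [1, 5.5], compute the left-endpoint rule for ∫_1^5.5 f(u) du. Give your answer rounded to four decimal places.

Subinterval widths: 0.25, 2.75, 0.25, 0.75, 0.5.
Left endpoints: 1, 1.25, 4, 4.25, 5.
f(1) ≈ 2.2361, f(1.25) ≈ 2.3979, f(4) ≈ 3.7417, f(4.25) ≈ 3.8406, f(5) ≈ 4.1231.
Sum = Σ Δu_i · f(u_i).
Sum ≈ 13.0307.

13.0307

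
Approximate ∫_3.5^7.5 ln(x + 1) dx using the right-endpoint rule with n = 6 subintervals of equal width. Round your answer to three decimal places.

Δx = (7.5 − 3.5)/6 = 2/3.
Right endpoints: 25/6, 29/6, 5.5, 37/6, 41/6, 7.5.
f(25/6) ≈ 1.642, f(29/6) ≈ 1.764, f(5.5) ≈ 1.872, f(37/6) ≈ 1.969, f(41/6) ≈ 2.058, f(7.5) ≈ 2.140.
Sum = Δx · [f(25/6) + f(29/6) + f(5.5) + ...].
Sum ≈ 7.630.

7.630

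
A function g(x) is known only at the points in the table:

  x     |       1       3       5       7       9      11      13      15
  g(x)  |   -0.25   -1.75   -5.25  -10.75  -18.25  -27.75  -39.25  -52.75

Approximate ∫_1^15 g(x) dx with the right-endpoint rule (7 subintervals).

Δx = 2.
Sum = 2·[(-1.75) + (-5.25) + (-10.75) + (-18.25) + (-27.75) + (-39.25) + (-52.75)] = -311.5.

-311.5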